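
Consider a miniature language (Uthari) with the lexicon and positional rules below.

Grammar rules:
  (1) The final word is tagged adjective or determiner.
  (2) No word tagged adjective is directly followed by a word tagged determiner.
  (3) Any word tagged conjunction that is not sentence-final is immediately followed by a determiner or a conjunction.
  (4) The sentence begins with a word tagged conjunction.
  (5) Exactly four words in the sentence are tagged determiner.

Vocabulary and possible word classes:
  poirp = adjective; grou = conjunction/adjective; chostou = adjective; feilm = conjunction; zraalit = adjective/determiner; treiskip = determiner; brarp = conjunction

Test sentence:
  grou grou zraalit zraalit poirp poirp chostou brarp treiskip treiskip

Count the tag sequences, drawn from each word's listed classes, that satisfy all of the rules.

1

Candidates per position — 1:grou {conjunction,adjective}; 2:grou {conjunction,adjective}; 3:zraalit {adjective,determiner}; 4:zraalit {adjective,determiner}; 5:poirp {adjective}; 6:poirp {adjective}; 7:chostou {adjective}; 8:brarp {conjunction}; 9:treiskip {determiner}; 10:treiskip {determiner}.
There are 16 candidate sequences in total.
The sequences that satisfy every rule: conjunction conjunction determiner determiner adjective adjective adjective conjunction determiner determiner.
Count = 1.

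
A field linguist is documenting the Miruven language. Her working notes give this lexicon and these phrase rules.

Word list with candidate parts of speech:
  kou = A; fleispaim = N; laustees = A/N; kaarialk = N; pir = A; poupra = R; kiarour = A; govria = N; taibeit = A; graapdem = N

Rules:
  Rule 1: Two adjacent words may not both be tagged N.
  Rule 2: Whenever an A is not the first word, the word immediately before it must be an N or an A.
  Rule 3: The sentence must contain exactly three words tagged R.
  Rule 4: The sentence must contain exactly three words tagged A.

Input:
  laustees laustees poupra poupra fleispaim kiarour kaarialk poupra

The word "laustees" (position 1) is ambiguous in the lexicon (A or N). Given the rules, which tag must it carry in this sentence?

A

Candidates per position — 1:laustees {A,N}; 2:laustees {A,N}; 3:poupra {R}; 4:poupra {R}; 5:fleispaim {N}; 6:kiarour {A}; 7:kaarialk {N}; 8:poupra {R}.
Position 1: tagging it N would leave rule 4 unsatisfiable, so it must be A.
Position 2: tagging it N would leave rule 4 unsatisfiable, so it must be A.
So the tagging must be: A A R R N A N R.
Check: rule 1 ✓; rule 2 ✓; rule 3 ✓; rule 4 ✓.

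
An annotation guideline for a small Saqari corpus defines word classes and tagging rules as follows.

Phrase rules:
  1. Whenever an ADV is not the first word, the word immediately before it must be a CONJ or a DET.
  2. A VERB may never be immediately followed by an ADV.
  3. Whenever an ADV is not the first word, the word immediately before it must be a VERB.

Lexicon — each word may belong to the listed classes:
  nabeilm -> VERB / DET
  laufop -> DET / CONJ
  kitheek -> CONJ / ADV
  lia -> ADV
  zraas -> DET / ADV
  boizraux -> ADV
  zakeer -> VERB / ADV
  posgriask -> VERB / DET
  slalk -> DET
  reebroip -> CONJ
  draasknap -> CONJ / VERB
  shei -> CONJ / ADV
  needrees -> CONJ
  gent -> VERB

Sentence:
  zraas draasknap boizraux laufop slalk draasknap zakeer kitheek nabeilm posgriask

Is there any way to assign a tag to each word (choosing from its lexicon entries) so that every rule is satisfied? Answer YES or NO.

Candidates per position — 1:zraas {DET,ADV}; 2:draasknap {CONJ,VERB}; 3:boizraux {ADV}; 4:laufop {DET,CONJ}; 5:slalk {DET}; 6:draasknap {CONJ,VERB}; 7:zakeer {VERB,ADV}; 8:kitheek {CONJ,ADV}; 9:nabeilm {VERB,DET}; 10:posgriask {VERB,DET}.
Every candidate sequence violates at least one rule; no consistent tagging exists.

NO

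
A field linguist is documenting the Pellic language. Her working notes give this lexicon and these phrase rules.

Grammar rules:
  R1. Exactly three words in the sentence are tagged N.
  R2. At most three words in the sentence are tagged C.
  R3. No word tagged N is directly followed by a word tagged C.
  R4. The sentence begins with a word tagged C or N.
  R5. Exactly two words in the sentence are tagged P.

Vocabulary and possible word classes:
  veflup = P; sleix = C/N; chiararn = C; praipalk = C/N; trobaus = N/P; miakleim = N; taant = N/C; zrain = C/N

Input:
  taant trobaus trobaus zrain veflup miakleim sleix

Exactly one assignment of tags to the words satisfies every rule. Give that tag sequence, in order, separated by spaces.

C N P C P N N

Candidates per position — 1:taant {N,C}; 2:trobaus {N,P}; 3:trobaus {N,P}; 4:zrain {C,N}; 5:veflup {P}; 6:miakleim {N}; 7:sleix {C,N}.
Position 7: C is ruled out by rule 3; that leaves N.
The remaining ambiguous positions (1, 2, 3, 4) are resolved jointly — only one combination satisfies every rule.
The only consistent sequence is: C N P C P N N.
Checking: rule 1 holds; rule 2 holds; rule 3 holds; rule 4 holds; rule 5 holds.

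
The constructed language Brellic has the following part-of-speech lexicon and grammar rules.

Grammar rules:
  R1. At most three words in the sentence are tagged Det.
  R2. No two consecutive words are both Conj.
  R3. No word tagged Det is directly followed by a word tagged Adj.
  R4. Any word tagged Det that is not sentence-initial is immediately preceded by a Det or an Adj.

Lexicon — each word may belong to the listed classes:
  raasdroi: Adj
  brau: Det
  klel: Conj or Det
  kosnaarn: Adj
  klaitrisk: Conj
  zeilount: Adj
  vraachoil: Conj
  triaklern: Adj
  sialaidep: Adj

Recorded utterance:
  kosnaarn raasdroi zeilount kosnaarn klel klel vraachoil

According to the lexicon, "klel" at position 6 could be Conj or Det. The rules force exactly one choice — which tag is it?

Det

Candidates per position — 1:kosnaarn {Adj}; 2:raasdroi {Adj}; 3:zeilount {Adj}; 4:kosnaarn {Adj}; 5:klel {Conj,Det}; 6:klel {Conj,Det}; 7:vraachoil {Conj}.
At position 6, choosing Conj makes rule 2 impossible to satisfy; hence Det.
At position 5, choosing Conj makes rule 4 impossible to satisfy; hence Det.
So the tagging must be: Adj Adj Adj Adj Det Det Conj.
Rule-by-rule: rule 1 ✓; rule 2 ✓; rule 3 ✓; rule 4 ✓.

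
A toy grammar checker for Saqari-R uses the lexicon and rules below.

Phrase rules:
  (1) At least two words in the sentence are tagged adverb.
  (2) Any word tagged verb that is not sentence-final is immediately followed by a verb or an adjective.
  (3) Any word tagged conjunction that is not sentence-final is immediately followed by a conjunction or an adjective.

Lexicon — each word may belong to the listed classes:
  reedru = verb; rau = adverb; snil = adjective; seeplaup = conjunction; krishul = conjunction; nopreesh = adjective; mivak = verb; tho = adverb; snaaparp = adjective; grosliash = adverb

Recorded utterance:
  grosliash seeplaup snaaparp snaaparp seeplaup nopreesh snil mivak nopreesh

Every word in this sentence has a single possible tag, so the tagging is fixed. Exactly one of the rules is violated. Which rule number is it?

Fixed tagging: adverb conjunction adjective adjective conjunction adjective adjective verb adjective.
Applying the rules: R1 violated, R2 holds, R3 holds.
Only rule 1 fails.

1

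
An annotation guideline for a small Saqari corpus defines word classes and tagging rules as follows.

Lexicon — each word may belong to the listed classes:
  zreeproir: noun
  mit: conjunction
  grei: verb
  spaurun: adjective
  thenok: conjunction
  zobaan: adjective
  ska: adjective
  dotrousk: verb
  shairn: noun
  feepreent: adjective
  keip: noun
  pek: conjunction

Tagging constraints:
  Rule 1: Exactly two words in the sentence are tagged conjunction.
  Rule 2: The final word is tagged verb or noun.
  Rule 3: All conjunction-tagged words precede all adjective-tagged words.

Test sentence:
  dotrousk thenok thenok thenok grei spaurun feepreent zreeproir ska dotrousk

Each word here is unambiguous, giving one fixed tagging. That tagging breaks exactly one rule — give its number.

1

Fixed tagging: verb conjunction conjunction conjunction verb adjective adjective noun adjective verb.
Rule check: R1 violated, R2 holds, R3 holds.
Only rule 1 fails.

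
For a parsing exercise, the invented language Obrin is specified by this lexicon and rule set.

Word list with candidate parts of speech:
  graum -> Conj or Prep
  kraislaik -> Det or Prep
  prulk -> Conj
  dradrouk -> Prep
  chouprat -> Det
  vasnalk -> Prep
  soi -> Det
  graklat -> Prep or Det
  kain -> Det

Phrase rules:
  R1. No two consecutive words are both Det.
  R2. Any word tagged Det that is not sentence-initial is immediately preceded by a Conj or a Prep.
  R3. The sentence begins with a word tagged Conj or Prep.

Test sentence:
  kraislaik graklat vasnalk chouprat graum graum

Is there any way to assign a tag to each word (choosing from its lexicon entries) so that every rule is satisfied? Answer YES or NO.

YES

Candidates per position — 1:kraislaik {Det,Prep}; 2:graklat {Prep,Det}; 3:vasnalk {Prep}; 4:chouprat {Det}; 5:graum {Conj,Prep}; 6:graum {Conj,Prep}.
One satisfying assignment: Prep Prep Prep Det Conj Prep.
Check: rule 1 holds; rule 2 holds; rule 3 holds.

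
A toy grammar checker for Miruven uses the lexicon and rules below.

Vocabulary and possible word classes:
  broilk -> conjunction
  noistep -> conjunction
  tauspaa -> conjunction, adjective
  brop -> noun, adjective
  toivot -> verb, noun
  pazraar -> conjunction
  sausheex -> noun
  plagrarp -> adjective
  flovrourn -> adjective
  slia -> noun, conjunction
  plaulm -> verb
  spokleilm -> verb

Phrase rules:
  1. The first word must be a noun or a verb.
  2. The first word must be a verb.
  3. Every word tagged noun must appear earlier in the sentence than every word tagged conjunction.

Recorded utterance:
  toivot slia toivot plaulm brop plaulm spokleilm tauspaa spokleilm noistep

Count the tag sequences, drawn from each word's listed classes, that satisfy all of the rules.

10

Candidates per position — 1:toivot {verb,noun}; 2:slia {noun,conjunction}; 3:toivot {verb,noun}; 4:plaulm {verb}; 5:brop {noun,adjective}; 6:plaulm {verb}; 7:spokleilm {verb}; 8:tauspaa {conjunction,adjective}; 9:spokleilm {verb}; 10:noistep {conjunction}.
There are 32 candidate sequences in total.
Checking each against the rules leaves 10 sequences.
Count = 10.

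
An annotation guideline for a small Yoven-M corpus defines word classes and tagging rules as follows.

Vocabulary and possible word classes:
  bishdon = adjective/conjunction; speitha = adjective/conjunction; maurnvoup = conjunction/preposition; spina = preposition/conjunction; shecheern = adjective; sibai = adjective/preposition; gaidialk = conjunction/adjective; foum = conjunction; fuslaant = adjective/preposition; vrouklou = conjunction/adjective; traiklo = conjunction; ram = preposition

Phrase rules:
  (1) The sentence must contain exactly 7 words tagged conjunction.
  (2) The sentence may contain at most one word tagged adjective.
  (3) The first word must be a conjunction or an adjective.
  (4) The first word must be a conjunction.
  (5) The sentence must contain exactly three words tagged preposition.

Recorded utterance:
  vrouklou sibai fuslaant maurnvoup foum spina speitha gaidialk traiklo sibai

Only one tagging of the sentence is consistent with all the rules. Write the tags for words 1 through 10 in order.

Candidates per position — 1:vrouklou {conjunction,adjective}; 2:sibai {adjective,preposition}; 3:fuslaant {adjective,preposition}; 4:maurnvoup {conjunction,preposition}; 5:foum {conjunction}; 6:spina {preposition,conjunction}; 7:speitha {adjective,conjunction}; 8:gaidialk {conjunction,adjective}; 9:traiklo {conjunction}; 10:sibai {adjective,preposition}.
Position 1: adjective is ruled out by rule 1; that leaves conjunction.
Position 4: preposition is ruled out by rule 1; that leaves conjunction.
Position 6: preposition is ruled out by rule 1; that leaves conjunction.
Position 7: adjective is ruled out by rule 1; that leaves conjunction.
Position 8: adjective is ruled out by rule 1; that leaves conjunction.
Position 10: adjective is ruled out by rule 5; that leaves preposition.
Position 2: adjective is ruled out by rule 5; that leaves preposition.
Position 3: adjective is ruled out by rule 5; that leaves preposition.
So the tagging must be: conjunction preposition preposition conjunction conjunction conjunction conjunction conjunction conjunction preposition.
Rule-by-rule: rule 1 ✓; rule 2 ✓; rule 3 ✓; rule 4 ✓; rule 5 ✓.

conjunction preposition preposition conjunction conjunction conjunction conjunction conjunction conjunction preposition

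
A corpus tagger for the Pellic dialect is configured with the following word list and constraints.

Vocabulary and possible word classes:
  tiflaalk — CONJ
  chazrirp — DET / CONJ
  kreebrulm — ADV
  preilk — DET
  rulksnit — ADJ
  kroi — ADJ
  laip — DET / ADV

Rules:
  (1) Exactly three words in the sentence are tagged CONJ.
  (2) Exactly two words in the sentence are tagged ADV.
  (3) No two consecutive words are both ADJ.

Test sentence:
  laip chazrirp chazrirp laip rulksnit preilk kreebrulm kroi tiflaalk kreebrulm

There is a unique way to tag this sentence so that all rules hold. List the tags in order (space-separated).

Candidates per position — 1:laip {DET,ADV}; 2:chazrirp {DET,CONJ}; 3:chazrirp {DET,CONJ}; 4:laip {DET,ADV}; 5:rulksnit {ADJ}; 6:preilk {DET}; 7:kreebrulm {ADV}; 8:kroi {ADJ}; 9:tiflaalk {CONJ}; 10:kreebrulm {ADV}.
At position 1, choosing ADV makes rule 2 impossible to satisfy; hence DET.
At position 2, choosing DET makes rule 1 impossible to satisfy; hence CONJ.
At position 3, choosing DET makes rule 1 impossible to satisfy; hence CONJ.
At position 4, choosing ADV makes rule 2 impossible to satisfy; hence DET.
The unique satisfying tagging is: DET CONJ CONJ DET ADJ DET ADV ADJ CONJ ADV.
Checking: rule 1 satisfied; rule 2 satisfied; rule 3 satisfied.

DET CONJ CONJ DET ADJ DET ADV ADJ CONJ ADV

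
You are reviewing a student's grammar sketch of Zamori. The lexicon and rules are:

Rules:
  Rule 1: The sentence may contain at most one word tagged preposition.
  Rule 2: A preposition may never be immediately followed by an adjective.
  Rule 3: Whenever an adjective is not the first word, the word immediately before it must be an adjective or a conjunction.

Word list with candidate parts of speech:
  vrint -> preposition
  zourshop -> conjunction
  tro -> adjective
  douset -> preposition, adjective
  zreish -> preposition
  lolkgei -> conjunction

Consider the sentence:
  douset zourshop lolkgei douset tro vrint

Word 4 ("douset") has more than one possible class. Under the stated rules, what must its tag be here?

Candidates per position — 1:douset {preposition,adjective}; 2:zourshop {conjunction}; 3:lolkgei {conjunction}; 4:douset {preposition,adjective}; 5:tro {adjective}; 6:vrint {preposition}.
Position 1: tagging it preposition would leave rule 1 unsatisfiable, so it must be adjective.
Position 4: tagging it preposition would leave rule 1 unsatisfiable, so it must be adjective.
That leaves exactly one tagging: adjective conjunction conjunction adjective adjective preposition.
Checking: rule 1 ✓; rule 2 ✓; rule 3 ✓.

adjective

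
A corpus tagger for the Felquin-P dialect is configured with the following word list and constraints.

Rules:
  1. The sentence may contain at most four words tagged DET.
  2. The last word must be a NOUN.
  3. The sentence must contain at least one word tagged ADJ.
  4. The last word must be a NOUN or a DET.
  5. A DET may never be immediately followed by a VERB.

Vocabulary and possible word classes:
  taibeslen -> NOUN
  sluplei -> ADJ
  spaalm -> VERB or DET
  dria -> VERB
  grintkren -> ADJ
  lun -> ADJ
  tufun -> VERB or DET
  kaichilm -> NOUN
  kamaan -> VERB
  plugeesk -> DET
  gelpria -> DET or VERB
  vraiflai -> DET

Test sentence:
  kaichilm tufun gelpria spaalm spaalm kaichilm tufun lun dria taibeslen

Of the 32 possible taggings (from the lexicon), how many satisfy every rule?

Candidates per position — 1:kaichilm {NOUN}; 2:tufun {VERB,DET}; 3:gelpria {DET,VERB}; 4:spaalm {VERB,DET}; 5:spaalm {VERB,DET}; 6:kaichilm {NOUN}; 7:tufun {VERB,DET}; 8:lun {ADJ}; 9:dria {VERB}; 10:taibeslen {NOUN}.
There are 32 candidate sequences in total.
Checking each against the rules leaves 9 sequences.
Count = 9.

9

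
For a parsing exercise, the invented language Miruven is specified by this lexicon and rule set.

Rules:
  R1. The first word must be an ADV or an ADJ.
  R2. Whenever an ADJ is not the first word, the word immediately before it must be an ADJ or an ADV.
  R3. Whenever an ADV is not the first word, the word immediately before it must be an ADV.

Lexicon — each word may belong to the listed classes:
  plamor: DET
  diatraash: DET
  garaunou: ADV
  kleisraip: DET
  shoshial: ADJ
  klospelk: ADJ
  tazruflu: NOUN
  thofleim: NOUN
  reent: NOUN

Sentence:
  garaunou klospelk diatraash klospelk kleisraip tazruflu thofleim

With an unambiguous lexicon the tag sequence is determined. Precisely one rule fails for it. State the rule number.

2

Fixed tagging: ADV ADJ DET ADJ DET NOUN NOUN.
Rule check: R1 ✓, R2 ✗, R3 ✓.
Only rule 2 fails.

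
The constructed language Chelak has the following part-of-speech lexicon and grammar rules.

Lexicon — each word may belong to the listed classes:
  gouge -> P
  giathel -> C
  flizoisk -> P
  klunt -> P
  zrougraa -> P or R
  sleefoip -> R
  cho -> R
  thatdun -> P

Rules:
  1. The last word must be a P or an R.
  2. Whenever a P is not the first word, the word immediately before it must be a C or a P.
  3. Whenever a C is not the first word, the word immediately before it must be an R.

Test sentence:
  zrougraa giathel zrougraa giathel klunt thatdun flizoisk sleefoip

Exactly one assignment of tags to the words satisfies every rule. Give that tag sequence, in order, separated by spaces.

R C R C P P P R

Candidates per position — 1:zrougraa {P,R}; 2:giathel {C}; 3:zrougraa {P,R}; 4:giathel {C}; 5:klunt {P}; 6:thatdun {P}; 7:flizoisk {P}; 8:sleefoip {R}.
If word 1 were P, no tagging could satisfy rule 3; so word 1 is R.
If word 3 were P, no tagging could satisfy rule 3; so word 3 is R.
The only consistent sequence is: R C R C P P P R.
Check: rule 1 ✓; rule 2 ✓; rule 3 ✓.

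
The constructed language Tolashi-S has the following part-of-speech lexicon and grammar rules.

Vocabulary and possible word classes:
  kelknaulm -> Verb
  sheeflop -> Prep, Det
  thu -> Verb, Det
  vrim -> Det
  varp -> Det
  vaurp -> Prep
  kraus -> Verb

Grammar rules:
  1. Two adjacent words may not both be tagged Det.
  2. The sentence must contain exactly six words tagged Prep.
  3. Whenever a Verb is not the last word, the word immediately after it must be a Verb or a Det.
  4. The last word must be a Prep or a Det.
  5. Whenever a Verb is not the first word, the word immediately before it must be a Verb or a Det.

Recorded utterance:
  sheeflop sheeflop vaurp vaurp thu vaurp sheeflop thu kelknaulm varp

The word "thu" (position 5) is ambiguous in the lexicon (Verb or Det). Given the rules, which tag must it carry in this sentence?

Det

Candidates per position — 1:sheeflop {Prep,Det}; 2:sheeflop {Prep,Det}; 3:vaurp {Prep}; 4:vaurp {Prep}; 5:thu {Verb,Det}; 6:vaurp {Prep}; 7:sheeflop {Prep,Det}; 8:thu {Verb,Det}; 9:kelknaulm {Verb}; 10:varp {Det}.
If word 1 were Det, no tagging could satisfy rule 2; so word 1 is Prep.
If word 2 were Det, no tagging could satisfy rule 2; so word 2 is Prep.
If word 5 were Verb, no tagging could satisfy rule 3; so word 5 is Det.
If word 7 were Det, no tagging could satisfy rule 2; so word 7 is Prep.
If word 8 were Verb, no tagging could satisfy rule 5; so word 8 is Det.
That leaves exactly one tagging: Prep Prep Prep Prep Det Prep Prep Det Verb Det.
Rule-by-rule: rule 1 satisfied; rule 2 satisfied; rule 3 satisfied; rule 4 satisfied; rule 5 satisfied.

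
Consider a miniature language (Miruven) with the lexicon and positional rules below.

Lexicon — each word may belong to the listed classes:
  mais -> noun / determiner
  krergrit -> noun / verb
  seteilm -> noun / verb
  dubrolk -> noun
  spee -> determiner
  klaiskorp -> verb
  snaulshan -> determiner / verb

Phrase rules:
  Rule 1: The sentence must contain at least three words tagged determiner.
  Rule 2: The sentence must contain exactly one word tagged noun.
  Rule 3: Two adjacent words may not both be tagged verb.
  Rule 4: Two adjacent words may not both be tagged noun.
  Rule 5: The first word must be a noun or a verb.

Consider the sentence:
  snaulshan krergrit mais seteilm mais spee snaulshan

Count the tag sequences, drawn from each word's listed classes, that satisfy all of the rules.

2

Candidates per position — 1:snaulshan {determiner,verb}; 2:krergrit {noun,verb}; 3:mais {noun,determiner}; 4:seteilm {noun,verb}; 5:mais {noun,determiner}; 6:spee {determiner}; 7:snaulshan {determiner,verb}.
There are 64 candidate sequences in total.
The sequences that satisfy every rule: verb noun determiner verb determiner determiner determiner; verb noun determiner verb determiner determiner verb.
Count = 2.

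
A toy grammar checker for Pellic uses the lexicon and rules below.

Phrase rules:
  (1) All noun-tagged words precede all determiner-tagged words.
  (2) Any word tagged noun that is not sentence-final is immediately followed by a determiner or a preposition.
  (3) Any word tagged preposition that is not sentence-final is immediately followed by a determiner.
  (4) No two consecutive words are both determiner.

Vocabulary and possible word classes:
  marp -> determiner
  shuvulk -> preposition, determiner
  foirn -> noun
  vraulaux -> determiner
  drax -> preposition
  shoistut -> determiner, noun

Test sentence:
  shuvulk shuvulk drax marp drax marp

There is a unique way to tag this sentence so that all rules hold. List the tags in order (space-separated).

Candidates per position — 1:shuvulk {preposition,determiner}; 2:shuvulk {preposition,determiner}; 3:drax {preposition}; 4:marp {determiner}; 5:drax {preposition}; 6:marp {determiner}.
If word 2 were preposition, no tagging could satisfy rule 3; so word 2 is determiner.
If word 1 were determiner, no tagging could satisfy rule 4; so word 1 is preposition.
So the tagging must be: preposition determiner preposition determiner preposition determiner.
Rule-by-rule: rule 1 satisfied; rule 2 satisfied; rule 3 satisfied; rule 4 satisfied.

preposition determiner preposition determiner preposition determiner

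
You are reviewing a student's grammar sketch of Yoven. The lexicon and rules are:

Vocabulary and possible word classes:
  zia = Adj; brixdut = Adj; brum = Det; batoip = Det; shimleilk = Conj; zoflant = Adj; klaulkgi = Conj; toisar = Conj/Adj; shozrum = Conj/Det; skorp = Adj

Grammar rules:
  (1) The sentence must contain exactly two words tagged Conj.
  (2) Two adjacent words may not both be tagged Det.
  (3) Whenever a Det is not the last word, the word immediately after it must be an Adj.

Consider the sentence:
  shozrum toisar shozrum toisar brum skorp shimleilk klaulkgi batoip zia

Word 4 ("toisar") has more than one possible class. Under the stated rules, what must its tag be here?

Candidates per position — 1:shozrum {Conj,Det}; 2:toisar {Conj,Adj}; 3:shozrum {Conj,Det}; 4:toisar {Conj,Adj}; 5:brum {Det}; 6:skorp {Adj}; 7:shimleilk {Conj}; 8:klaulkgi {Conj}; 9:batoip {Det}; 10:zia {Adj}.
At position 1, choosing Conj makes rule 1 impossible to satisfy; hence Det.
At position 2, choosing Conj makes rule 1 impossible to satisfy; hence Adj.
At position 3, choosing Conj makes rule 1 impossible to satisfy; hence Det.
At position 4, choosing Conj makes rule 1 impossible to satisfy; hence Adj.
That leaves exactly one tagging: Det Adj Det Adj Det Adj Conj Conj Det Adj.
Checking: rule 1 holds; rule 2 holds; rule 3 holds.

Adj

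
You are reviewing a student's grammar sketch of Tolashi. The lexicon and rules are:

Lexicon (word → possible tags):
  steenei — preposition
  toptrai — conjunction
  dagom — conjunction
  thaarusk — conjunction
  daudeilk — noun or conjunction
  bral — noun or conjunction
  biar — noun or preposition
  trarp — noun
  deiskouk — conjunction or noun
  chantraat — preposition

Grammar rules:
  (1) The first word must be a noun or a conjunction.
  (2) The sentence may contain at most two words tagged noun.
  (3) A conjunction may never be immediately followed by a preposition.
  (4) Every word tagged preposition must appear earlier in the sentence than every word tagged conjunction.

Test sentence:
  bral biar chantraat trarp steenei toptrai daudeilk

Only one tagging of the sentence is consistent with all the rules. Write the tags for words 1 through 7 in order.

noun preposition preposition noun preposition conjunction conjunction

Candidates per position — 1:bral {noun,conjunction}; 2:biar {noun,preposition}; 3:chantraat {preposition}; 4:trarp {noun}; 5:steenei {preposition}; 6:toptrai {conjunction}; 7:daudeilk {noun,conjunction}.
Position 1: conjunction is ruled out by rule 4; that leaves noun.
Position 2: noun is ruled out by rule 2; that leaves preposition.
Position 7: noun is ruled out by rule 2; that leaves conjunction.
The only consistent sequence is: noun preposition preposition noun preposition conjunction conjunction.
Verifying each rule — rule 1 satisfied; rule 2 satisfied; rule 3 satisfied; rule 4 satisfied.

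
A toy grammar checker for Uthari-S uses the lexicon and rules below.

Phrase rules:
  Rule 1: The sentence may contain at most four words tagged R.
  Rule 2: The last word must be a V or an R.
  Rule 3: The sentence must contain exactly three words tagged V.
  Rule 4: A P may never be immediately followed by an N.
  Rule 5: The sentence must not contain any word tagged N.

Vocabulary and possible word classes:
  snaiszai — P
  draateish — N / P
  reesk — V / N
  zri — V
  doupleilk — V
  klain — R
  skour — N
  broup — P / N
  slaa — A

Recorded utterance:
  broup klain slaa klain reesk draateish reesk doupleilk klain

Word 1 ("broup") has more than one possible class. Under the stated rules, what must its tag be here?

P

Candidates per position — 1:broup {P,N}; 2:klain {R}; 3:slaa {A}; 4:klain {R}; 5:reesk {V,N}; 6:draateish {N,P}; 7:reesk {V,N}; 8:doupleilk {V}; 9:klain {R}.
Word 1 cannot be N — rule 5 would then fail for every completion. It is P.
Word 5 cannot be N — rule 3 would then fail for every completion. It is V.
Word 6 cannot be N — rule 5 would then fail for every completion. It is P.
Word 7 cannot be N — rule 3 would then fail for every completion. It is V.
That leaves exactly one tagging: P R A R V P V V R.
Rule-by-rule: rule 1 ✓; rule 2 ✓; rule 3 ✓; rule 4 ✓; rule 5 ✓.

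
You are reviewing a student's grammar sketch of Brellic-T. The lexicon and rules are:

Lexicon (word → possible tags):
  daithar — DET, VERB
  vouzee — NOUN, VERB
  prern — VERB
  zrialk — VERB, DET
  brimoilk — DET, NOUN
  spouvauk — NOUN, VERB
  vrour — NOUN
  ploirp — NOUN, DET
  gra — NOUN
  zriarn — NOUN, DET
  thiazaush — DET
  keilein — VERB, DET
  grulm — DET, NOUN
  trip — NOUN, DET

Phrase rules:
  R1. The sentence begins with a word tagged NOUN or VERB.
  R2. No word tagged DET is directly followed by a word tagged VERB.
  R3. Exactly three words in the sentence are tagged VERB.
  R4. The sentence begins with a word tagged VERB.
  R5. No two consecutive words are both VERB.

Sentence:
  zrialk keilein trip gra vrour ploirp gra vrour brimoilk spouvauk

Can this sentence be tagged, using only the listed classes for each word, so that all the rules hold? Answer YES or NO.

Candidates per position — 1:zrialk {VERB,DET}; 2:keilein {VERB,DET}; 3:trip {NOUN,DET}; 4:gra {NOUN}; 5:vrour {NOUN}; 6:ploirp {NOUN,DET}; 7:gra {NOUN}; 8:vrour {NOUN}; 9:brimoilk {DET,NOUN}; 10:spouvauk {NOUN,VERB}.
Every candidate sequence violates at least one rule; no consistent tagging exists.

NO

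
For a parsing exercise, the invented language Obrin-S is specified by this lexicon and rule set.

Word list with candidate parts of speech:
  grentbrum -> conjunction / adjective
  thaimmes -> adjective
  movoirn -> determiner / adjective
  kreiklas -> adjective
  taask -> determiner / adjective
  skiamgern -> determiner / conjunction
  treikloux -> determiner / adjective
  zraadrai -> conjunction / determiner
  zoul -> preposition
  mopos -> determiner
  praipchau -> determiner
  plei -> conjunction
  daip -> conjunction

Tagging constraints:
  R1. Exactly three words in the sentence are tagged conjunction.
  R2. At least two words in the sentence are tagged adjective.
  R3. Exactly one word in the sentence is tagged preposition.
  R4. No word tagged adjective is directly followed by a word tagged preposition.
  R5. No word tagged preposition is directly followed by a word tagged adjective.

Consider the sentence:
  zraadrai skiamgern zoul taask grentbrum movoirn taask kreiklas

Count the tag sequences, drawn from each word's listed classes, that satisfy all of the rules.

Candidates per position — 1:zraadrai {conjunction,determiner}; 2:skiamgern {determiner,conjunction}; 3:zoul {preposition}; 4:taask {determiner,adjective}; 5:grentbrum {conjunction,adjective}; 6:movoirn {determiner,adjective}; 7:taask {determiner,adjective}; 8:kreiklas {adjective}.
There are 64 candidate sequences in total.
The sequences that satisfy every rule: conjunction conjunction preposition determiner conjunction determiner adjective adjective; conjunction conjunction preposition determiner conjunction adjective determiner adjective; conjunction conjunction preposition determiner conjunction adjective adjective adjective.
Count = 3.

3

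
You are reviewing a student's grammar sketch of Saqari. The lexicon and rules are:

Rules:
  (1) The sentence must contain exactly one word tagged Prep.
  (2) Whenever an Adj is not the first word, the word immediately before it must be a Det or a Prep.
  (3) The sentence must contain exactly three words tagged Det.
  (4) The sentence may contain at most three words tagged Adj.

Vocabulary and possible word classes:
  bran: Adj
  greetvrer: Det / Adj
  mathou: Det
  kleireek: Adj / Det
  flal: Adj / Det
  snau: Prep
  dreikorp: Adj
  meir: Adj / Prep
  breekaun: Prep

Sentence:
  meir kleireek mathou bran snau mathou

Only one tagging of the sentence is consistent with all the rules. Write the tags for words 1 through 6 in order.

Adj Det Det Adj Prep Det

Candidates per position — 1:meir {Adj,Prep}; 2:kleireek {Adj,Det}; 3:mathou {Det}; 4:bran {Adj}; 5:snau {Prep}; 6:mathou {Det}.
Position 1: tagging it Prep would leave rule 1 unsatisfiable, so it must be Adj.
Position 2: tagging it Adj would leave rule 2 unsatisfiable, so it must be Det.
That leaves exactly one tagging: Adj Det Det Adj Prep Det.
Check: rule 1 ✓; rule 2 ✓; rule 3 ✓; rule 4 ✓.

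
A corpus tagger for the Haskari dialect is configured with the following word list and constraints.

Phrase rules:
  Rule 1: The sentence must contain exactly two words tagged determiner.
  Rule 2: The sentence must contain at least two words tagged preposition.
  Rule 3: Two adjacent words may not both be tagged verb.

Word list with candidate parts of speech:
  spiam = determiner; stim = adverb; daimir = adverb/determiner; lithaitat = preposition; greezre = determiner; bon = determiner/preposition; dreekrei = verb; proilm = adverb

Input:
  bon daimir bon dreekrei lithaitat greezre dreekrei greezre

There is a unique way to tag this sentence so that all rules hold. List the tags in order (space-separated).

preposition adverb preposition verb preposition determiner verb determiner

Candidates per position — 1:bon {determiner,preposition}; 2:daimir {adverb,determiner}; 3:bon {determiner,preposition}; 4:dreekrei {verb}; 5:lithaitat {preposition}; 6:greezre {determiner}; 7:dreekrei {verb}; 8:greezre {determiner}.
Word 1 cannot be determiner — rule 1 would then fail for every completion. It is preposition.
Word 2 cannot be determiner — rule 1 would then fail for every completion. It is adverb.
Word 3 cannot be determiner — rule 1 would then fail for every completion. It is preposition.
The unique satisfying tagging is: preposition adverb preposition verb preposition determiner verb determiner.
Check: rule 1 ✓; rule 2 ✓; rule 3 ✓.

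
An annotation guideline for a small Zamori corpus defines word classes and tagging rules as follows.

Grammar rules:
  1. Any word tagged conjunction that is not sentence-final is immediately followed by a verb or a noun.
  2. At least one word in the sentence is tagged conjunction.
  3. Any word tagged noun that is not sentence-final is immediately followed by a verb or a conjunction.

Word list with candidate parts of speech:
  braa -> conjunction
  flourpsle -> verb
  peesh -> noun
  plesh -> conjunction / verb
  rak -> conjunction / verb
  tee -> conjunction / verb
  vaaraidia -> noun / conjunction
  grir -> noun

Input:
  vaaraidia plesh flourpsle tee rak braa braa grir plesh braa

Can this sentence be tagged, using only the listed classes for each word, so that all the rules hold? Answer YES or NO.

Candidates per position — 1:vaaraidia {noun,conjunction}; 2:plesh {conjunction,verb}; 3:flourpsle {verb}; 4:tee {conjunction,verb}; 5:rak {conjunction,verb}; 6:braa {conjunction}; 7:braa {conjunction}; 8:grir {noun}; 9:plesh {conjunction,verb}; 10:braa {conjunction}.
Rule 1 cannot be satisfied by any choice of tags from the lexicon.
So there is no consistent tagging.

NO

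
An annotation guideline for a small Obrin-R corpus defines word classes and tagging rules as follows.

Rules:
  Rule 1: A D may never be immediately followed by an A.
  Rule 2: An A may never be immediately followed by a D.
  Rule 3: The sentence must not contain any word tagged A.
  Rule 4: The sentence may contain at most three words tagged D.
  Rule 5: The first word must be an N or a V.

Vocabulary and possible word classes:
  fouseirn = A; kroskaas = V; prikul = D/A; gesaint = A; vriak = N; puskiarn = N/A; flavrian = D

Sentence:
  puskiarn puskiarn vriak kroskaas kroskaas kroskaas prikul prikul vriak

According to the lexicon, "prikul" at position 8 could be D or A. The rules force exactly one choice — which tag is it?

D

Candidates per position — 1:puskiarn {N,A}; 2:puskiarn {N,A}; 3:vriak {N}; 4:kroskaas {V}; 5:kroskaas {V}; 6:kroskaas {V}; 7:prikul {D,A}; 8:prikul {D,A}; 9:vriak {N}.
Position 1: A is ruled out by rule 3; that leaves N.
Position 2: A is ruled out by rule 3; that leaves N.
Position 7: A is ruled out by rule 3; that leaves D.
Position 8: A is ruled out by rule 1; that leaves D.
The only consistent sequence is: N N N V V V D D N.
Checking: rule 1 ok; rule 2 ok; rule 3 ok; rule 4 ok; rule 5 ok.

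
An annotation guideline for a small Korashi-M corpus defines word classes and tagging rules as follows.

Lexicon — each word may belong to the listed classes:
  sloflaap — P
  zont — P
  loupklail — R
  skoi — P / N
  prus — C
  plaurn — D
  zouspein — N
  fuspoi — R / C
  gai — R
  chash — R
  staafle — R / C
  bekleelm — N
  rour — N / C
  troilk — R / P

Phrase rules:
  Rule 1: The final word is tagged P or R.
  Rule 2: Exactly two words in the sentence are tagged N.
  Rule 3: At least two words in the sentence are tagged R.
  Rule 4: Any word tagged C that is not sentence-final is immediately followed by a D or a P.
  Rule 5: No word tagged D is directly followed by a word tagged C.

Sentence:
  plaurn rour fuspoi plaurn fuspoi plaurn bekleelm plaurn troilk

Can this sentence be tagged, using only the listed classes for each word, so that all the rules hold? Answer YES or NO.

YES

Candidates per position — 1:plaurn {D}; 2:rour {N,C}; 3:fuspoi {R,C}; 4:plaurn {D}; 5:fuspoi {R,C}; 6:plaurn {D}; 7:bekleelm {N}; 8:plaurn {D}; 9:troilk {R,P}.
One satisfying assignment: D N R D R D N D P.
Check: rule 1 ✓; rule 2 ✓; rule 3 ✓; rule 4 ✓; rule 5 ✓.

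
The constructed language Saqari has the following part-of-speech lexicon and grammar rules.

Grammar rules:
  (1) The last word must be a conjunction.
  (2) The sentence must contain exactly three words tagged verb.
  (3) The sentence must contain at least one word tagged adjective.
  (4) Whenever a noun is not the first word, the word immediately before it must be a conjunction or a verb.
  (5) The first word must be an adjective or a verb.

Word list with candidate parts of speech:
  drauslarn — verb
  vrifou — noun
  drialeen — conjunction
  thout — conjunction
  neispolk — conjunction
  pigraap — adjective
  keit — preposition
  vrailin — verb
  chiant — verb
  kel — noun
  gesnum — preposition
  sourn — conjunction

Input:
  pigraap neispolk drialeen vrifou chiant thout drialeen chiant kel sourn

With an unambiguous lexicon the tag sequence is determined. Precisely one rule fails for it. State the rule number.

Fixed tagging: adjective conjunction conjunction noun verb conjunction conjunction verb noun conjunction.
Rule check: R1 pass, R2 fail, R3 pass, R4 pass, R5 pass.
Only rule 2 fails.

2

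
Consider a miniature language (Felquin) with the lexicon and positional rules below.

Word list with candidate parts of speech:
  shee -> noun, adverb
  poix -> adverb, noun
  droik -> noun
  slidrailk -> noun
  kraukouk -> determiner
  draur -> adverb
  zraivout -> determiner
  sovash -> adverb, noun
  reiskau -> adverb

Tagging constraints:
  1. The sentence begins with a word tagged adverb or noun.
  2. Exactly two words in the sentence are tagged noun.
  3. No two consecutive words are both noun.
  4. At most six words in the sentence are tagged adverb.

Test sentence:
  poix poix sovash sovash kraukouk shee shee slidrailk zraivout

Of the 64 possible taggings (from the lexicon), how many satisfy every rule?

Candidates per position — 1:poix {adverb,noun}; 2:poix {adverb,noun}; 3:sovash {adverb,noun}; 4:sovash {adverb,noun}; 5:kraukouk {determiner}; 6:shee {noun,adverb}; 7:shee {noun,adverb}; 8:slidrailk {noun}; 9:zraivout {determiner}.
There are 64 candidate sequences in total.
The sequences that satisfy every rule: adverb adverb adverb adverb determiner noun adverb noun determiner; adverb adverb adverb noun determiner adverb adverb noun determiner; adverb adverb noun adverb determiner adverb adverb noun determiner; adverb noun adverb adverb determiner adverb adverb noun determiner; noun adverb adverb adverb determiner adverb adverb noun determiner.
Count = 5.

5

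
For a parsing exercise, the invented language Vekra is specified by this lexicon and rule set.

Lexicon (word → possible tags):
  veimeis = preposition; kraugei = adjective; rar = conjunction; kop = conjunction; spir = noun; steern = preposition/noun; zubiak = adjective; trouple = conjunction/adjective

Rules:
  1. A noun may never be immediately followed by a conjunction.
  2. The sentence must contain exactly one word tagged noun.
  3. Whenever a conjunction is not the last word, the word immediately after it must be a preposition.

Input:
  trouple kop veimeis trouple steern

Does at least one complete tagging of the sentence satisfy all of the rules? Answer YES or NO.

Candidates per position — 1:trouple {conjunction,adjective}; 2:kop {conjunction}; 3:veimeis {preposition}; 4:trouple {conjunction,adjective}; 5:steern {preposition,noun}.
One satisfying assignment: adjective conjunction preposition adjective noun.
Checking: rule 1 holds; rule 2 holds; rule 3 holds.

YES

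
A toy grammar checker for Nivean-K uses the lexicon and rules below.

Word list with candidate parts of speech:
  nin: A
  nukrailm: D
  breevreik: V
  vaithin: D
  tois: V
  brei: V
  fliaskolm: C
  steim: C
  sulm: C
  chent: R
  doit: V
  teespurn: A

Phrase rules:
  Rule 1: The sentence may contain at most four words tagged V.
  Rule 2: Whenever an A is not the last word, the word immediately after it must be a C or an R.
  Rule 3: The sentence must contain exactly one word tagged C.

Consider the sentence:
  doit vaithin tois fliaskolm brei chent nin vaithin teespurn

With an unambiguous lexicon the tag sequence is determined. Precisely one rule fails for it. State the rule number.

2

Fixed tagging: V D V C V R A D A.
Applying the rules: R1 pass, R2 fail, R3 pass.
Only rule 2 fails.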